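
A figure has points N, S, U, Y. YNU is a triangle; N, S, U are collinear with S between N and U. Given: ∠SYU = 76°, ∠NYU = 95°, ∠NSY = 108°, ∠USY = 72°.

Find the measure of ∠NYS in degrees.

∠NYS = 19°

1. ∠SUY = 32°  [△YSU]
2. ∠NUY = 32°  [S on ray UN]
3. ∠UNY = 53°  [△YNU]
4. ∠SNY = 53°  [S on ray NU]
5. ∠NYS = 19°  [△YNS]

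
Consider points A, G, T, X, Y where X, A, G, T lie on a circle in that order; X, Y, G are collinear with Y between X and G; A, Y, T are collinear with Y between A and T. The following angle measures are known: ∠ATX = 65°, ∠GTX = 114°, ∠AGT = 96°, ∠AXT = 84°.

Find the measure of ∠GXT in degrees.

1. ∠TAX = 31°  [△XAT]
2. ∠TGX = 31°  [same arc XT]
3. ∠GXT = 35°  [△XGT]

∠GXT = 35°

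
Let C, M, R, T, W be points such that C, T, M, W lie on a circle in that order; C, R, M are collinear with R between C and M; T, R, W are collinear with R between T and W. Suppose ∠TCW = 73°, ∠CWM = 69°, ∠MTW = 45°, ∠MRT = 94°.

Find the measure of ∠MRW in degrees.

1. ∠TMW = 107°  [cyclic CTMW, opposite ∠C+∠M]
2. ∠MCW = 45°  [same arc MW]
3. ∠MWT = 28°  [△TMW]
4. ∠CMW = 66°  [△CMW]
5. ∠MRW = 86°  [△MRW]

∠MRW = 86°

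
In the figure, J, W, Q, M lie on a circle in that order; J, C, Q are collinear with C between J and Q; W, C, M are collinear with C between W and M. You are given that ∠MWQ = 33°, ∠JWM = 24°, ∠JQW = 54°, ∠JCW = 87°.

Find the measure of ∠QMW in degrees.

1. ∠JQM = 24°  [same arc JM]
2. ∠MCQ = 87°  [vertical angles at C]
3. ∠QMW = 69°  [△QCM]

∠QMW = 69°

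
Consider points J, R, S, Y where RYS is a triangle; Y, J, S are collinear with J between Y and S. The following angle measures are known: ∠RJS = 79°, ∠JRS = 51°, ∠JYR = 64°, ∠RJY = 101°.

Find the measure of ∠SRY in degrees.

1. ∠JSR = 50°  [△RJS]
2. ∠RYS = 64°  [J on ray YS]
3. ∠RSY = 50°  [J on ray SY]
4. ∠SRY = 66°  [△RYS]

∠SRY = 66°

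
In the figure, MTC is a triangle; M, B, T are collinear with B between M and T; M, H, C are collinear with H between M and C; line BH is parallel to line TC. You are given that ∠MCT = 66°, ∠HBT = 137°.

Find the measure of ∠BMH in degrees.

∠BMH = 71°

1. ∠BHM = 66°  [BH∥TC, corresponding at H]
2. ∠HBM = 43°  [linear pair at B on MT]
3. ∠BMH = 71°  [△MBH]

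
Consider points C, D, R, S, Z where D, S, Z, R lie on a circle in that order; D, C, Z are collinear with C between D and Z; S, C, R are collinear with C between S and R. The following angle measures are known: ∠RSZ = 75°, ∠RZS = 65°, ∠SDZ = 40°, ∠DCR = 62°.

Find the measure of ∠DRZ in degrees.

∠DRZ = 83°

1. ∠RDZ = 75°  [same arc ZR]
2. ∠SRZ = 40°  [△SZR]
3. ∠RCZ = 118°  [linear pair at C on DZ]
4. ∠DZR = 22°  [△ZCR]
5. ∠DRZ = 83°  [△DZR]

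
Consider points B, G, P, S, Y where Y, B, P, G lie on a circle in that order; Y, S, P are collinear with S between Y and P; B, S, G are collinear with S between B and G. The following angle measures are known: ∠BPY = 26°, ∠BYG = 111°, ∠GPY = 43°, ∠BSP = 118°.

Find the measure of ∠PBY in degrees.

1. ∠BGY = 26°  [same arc YB]
2. ∠GBY = 43°  [△YBG]
3. ∠BSY = 62°  [linear pair at S on YP]
4. ∠BYP = 75°  [△YSB]
5. ∠PBY = 79°  [△YBP]

∠PBY = 79°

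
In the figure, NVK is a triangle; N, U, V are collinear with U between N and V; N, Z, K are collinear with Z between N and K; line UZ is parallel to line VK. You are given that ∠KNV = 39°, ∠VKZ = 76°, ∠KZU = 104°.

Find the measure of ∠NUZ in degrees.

1. ∠UNZ = 39°  [U on NV, Z on NK]
2. ∠NZU = 76°  [linear pair at Z on NK]
3. ∠NUZ = 65°  [△NUZ]

∠NUZ = 65°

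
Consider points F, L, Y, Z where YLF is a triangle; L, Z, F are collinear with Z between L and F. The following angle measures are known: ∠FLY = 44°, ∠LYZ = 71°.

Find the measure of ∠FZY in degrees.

∠FZY = 115°

1. ∠YLZ = 44°  [Z on ray LF]
2. ∠LZY = 65°  [△YLZ]
3. ∠FZY = 115°  [linear pair at Z on LF]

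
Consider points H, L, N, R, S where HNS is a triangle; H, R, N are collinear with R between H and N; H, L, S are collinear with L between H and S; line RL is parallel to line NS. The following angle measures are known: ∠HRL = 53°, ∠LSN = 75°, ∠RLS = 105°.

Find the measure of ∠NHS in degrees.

1. ∠HNS = 53°  [RL∥NS, corresponding at R]
2. ∠HSN = 75°  [L on ray SH]
3. ∠NHS = 52°  [△HNS]

∠NHS = 52°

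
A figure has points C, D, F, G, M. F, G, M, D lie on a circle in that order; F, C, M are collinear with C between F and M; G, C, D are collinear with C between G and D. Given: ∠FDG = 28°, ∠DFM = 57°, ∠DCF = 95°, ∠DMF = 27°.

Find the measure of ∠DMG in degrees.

∠DMG = 55°

1. ∠DGM = 57°  [same arc MD]
2. ∠DCM = 85°  [linear pair at C on FM]
3. ∠GDM = 68°  [△MCD]
4. ∠DMG = 55°  [△GMD]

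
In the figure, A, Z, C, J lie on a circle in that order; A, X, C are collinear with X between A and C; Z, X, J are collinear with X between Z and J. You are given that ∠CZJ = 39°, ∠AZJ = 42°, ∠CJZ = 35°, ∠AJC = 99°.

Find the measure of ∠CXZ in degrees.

1. ∠CAZ = 35°  [same arc ZC]
2. ∠AZC = 81°  [cyclic AZCJ, opposite ∠Z+∠J]
3. ∠ACZ = 64°  [△AZC]
4. ∠CXZ = 77°  [△ZXC]

∠CXZ = 77°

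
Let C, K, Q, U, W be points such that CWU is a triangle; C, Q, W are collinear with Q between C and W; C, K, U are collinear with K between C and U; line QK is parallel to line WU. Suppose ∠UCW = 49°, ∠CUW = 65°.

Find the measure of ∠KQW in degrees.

∠KQW = 114°

1. ∠CWU = 66°  [△CWU]
2. ∠CQK = 66°  [QK∥WU, corresponding at Q]
3. ∠KQW = 114°  [linear pair at Q on CW]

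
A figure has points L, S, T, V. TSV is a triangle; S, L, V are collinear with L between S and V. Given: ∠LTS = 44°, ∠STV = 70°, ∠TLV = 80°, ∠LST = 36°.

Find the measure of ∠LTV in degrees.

1. ∠TSV = 36°  [L on ray SV]
2. ∠SVT = 74°  [△TSV]
3. ∠LVT = 74°  [L on ray VS]
4. ∠LTV = 26°  [△TLV]

∠LTV = 26°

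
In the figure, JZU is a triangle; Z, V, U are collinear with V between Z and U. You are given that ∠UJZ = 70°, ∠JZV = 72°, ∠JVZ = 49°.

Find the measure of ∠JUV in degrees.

1. ∠JZU = 72°  [V on ray ZU]
2. ∠JUZ = 38°  [△JZU]
3. ∠JUV = 38°  [V on ray UZ]

∠JUV = 38°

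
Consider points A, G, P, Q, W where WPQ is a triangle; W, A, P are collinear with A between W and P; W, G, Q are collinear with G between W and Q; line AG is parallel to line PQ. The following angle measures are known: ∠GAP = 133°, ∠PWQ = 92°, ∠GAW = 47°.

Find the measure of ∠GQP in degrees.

∠GQP = 41°

1. ∠AWG = 92°  [A on WP, G on WQ]
2. ∠AGW = 41°  [△WAG]
3. ∠AGQ = 139°  [linear pair at G on WQ]
4. ∠GQP = 41°  [AG∥PQ, co-interior at Q–G]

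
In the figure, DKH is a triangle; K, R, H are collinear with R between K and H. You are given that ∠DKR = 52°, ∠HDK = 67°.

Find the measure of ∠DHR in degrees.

∠DHR = 61°

1. ∠DKH = 52°  [R on ray KH]
2. ∠DHK = 61°  [△DKH]
3. ∠DHR = 61°  [R on ray HK]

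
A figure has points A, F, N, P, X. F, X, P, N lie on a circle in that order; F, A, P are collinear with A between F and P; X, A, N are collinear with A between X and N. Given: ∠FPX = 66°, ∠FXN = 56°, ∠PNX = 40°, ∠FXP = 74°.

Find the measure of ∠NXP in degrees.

∠NXP = 18°

1. ∠FPN = 56°  [same arc FN]
2. ∠FNP = 106°  [cyclic FXPN, opposite ∠X+∠N]
3. ∠NFP = 18°  [△FPN]
4. ∠NXP = 18°  [same arc PN]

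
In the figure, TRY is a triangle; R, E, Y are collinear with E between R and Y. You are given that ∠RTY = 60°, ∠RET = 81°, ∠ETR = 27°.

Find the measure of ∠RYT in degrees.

∠RYT = 48°

1. ∠ERT = 72°  [△TRE]
2. ∠TRY = 72°  [E on ray RY]
3. ∠RYT = 48°  [△TRY]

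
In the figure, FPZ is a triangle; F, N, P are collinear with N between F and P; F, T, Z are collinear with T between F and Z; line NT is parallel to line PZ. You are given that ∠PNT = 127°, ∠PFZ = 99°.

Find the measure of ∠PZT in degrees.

1. ∠FNT = 53°  [linear pair at N on FP]
2. ∠NFT = 99°  [N on FP, T on FZ]
3. ∠FTN = 28°  [△FNT]
4. ∠NTZ = 152°  [linear pair at T on FZ]
5. ∠PZT = 28°  [NT∥PZ, co-interior at Z–T]

∠PZT = 28°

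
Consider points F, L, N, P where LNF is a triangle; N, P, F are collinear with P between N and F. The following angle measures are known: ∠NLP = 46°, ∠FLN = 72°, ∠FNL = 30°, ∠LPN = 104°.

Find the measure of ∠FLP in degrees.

1. ∠LFN = 78°  [△LNF]
2. ∠FPL = 76°  [linear pair at P on NF]
3. ∠LFP = 78°  [P on ray FN]
4. ∠FLP = 26°  [△LPF]

∠FLP = 26°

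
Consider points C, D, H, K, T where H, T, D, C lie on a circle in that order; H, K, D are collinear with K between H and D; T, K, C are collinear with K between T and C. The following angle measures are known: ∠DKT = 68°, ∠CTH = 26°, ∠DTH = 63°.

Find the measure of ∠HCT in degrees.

∠HCT = 75°

1. ∠HKT = 112°  [linear pair at K on HD]
2. ∠DHT = 42°  [△HKT]
3. ∠HDT = 75°  [△HTD]
4. ∠HCT = 75°  [same arc HT]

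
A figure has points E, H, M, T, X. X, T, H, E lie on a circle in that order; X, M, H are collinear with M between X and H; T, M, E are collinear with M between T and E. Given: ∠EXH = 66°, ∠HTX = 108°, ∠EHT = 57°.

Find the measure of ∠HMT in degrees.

∠HMT = 99°

1. ∠ETH = 66°  [same arc HE]
2. ∠HET = 57°  [△THE]
3. ∠HXT = 57°  [same arc TH]
4. ∠THX = 15°  [△XTH]
5. ∠HMT = 99°  [△TMH]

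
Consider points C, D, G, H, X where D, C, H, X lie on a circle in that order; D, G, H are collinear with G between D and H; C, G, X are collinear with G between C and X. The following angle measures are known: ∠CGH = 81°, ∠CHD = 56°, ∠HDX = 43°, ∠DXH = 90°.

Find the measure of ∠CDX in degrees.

1. ∠CXD = 56°  [same arc DC]
2. ∠DHX = 47°  [△DHX]
3. ∠DCX = 47°  [same arc DX]
4. ∠CDX = 77°  [△DCX]

∠CDX = 77°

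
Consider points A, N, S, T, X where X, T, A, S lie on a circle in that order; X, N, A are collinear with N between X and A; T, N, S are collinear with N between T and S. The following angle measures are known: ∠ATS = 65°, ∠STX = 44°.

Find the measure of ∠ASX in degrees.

∠ASX = 71°

1. ∠AXS = 65°  [same arc AS]
2. ∠SAX = 44°  [same arc XS]
3. ∠ASX = 71°  [△XAS]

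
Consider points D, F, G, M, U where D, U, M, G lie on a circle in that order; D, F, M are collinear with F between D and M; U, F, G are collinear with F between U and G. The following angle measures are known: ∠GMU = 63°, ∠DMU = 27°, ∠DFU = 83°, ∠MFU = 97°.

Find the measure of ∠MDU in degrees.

1. ∠GDU = 117°  [cyclic DUMG, opposite ∠D+∠M]
2. ∠DGU = 27°  [same arc DU]
3. ∠DUG = 36°  [△DUG]
4. ∠MDU = 61°  [△DFU]

∠MDU = 61°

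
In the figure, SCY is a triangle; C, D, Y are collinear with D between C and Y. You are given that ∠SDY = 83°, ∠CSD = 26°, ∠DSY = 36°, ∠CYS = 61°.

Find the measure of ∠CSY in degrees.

1. ∠CDS = 97°  [linear pair at D on CY]
2. ∠DCS = 57°  [△SCD]
3. ∠SCY = 57°  [D on ray CY]
4. ∠CSY = 62°  [△SCY]

∠CSY = 62°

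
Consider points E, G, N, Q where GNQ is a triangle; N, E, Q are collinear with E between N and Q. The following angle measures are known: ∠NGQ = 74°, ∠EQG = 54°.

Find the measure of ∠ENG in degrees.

1. ∠GQN = 54°  [E on ray QN]
2. ∠GNQ = 52°  [△GNQ]
3. ∠ENG = 52°  [E on ray NQ]

∠ENG = 52°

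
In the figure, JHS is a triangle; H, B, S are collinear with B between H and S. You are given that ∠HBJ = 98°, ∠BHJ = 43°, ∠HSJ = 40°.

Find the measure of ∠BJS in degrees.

∠BJS = 58°

1. ∠JBS = 82°  [linear pair at B on HS]
2. ∠BSJ = 40°  [B on ray SH]
3. ∠BJS = 58°  [△JBS]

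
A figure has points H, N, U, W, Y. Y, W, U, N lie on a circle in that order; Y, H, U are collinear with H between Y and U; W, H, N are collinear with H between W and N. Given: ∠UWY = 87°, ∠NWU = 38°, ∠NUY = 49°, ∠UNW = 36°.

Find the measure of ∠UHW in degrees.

1. ∠NWY = 49°  [same arc YN]
2. ∠UYW = 36°  [same arc WU]
3. ∠WHY = 95°  [△YHW]
4. ∠UHW = 85°  [linear pair at H on YU]

∠UHW = 85°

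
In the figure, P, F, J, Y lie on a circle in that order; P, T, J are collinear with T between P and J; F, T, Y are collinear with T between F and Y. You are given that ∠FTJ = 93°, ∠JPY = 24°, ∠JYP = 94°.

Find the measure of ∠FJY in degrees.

∠FJY = 125°

1. ∠PTY = 93°  [vertical angles at T]
2. ∠JFY = 24°  [same arc JY]
3. ∠PJY = 62°  [△PJY]
4. ∠JTY = 87°  [linear pair at T on PJ]
5. ∠FYJ = 31°  [△JTY]
6. ∠FJY = 125°  [△FJY]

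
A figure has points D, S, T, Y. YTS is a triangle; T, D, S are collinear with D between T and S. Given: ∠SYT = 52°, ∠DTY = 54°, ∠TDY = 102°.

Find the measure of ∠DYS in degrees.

∠DYS = 28°

1. ∠STY = 54°  [D on ray TS]
2. ∠SDY = 78°  [linear pair at D on TS]
3. ∠TSY = 74°  [△YTS]
4. ∠DSY = 74°  [D on ray ST]
5. ∠DYS = 28°  [△YDS]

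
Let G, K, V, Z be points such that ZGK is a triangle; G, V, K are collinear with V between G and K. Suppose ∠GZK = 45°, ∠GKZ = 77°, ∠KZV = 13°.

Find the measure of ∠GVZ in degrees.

∠GVZ = 90°

1. ∠VKZ = 77°  [V on ray KG]
2. ∠KVZ = 90°  [△ZVK]
3. ∠GVZ = 90°  [linear pair at V on GK]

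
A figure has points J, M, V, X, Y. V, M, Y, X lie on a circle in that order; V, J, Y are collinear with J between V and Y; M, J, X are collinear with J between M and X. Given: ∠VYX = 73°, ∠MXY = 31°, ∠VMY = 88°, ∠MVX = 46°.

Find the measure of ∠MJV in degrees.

1. ∠VMX = 73°  [same arc VX]
2. ∠MVY = 31°  [same arc MY]
3. ∠MJV = 76°  [△VJM]

∠MJV = 76°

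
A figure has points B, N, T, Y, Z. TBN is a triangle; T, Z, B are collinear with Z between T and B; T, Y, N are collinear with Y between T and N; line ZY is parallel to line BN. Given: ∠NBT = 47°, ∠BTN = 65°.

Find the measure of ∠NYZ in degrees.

∠NYZ = 112°

1. ∠BNT = 68°  [△TBN]
2. ∠TYZ = 68°  [ZY∥BN, corresponding at Y]
3. ∠NYZ = 112°  [linear pair at Y on TN]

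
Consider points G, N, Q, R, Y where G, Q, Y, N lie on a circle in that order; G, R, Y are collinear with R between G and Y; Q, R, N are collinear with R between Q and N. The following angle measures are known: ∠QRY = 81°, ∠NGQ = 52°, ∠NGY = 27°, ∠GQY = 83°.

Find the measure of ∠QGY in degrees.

1. ∠NYQ = 128°  [cyclic GQYN, opposite ∠G+∠Y]
2. ∠NQY = 27°  [same arc YN]
3. ∠QNY = 25°  [△QYN]
4. ∠QGY = 25°  [same arc QY]

∠QGY = 25°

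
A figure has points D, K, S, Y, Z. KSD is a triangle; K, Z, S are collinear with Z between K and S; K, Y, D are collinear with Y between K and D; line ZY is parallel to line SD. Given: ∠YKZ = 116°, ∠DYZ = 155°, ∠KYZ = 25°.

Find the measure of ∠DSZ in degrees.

1. ∠KZY = 39°  [△KZY]
2. ∠SZY = 141°  [linear pair at Z on KS]
3. ∠DSZ = 39°  [ZY∥SD, co-interior at S–Z]

∠DSZ = 39°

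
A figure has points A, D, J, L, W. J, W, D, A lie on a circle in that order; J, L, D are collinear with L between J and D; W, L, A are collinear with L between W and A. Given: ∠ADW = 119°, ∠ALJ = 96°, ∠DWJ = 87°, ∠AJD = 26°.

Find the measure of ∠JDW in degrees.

1. ∠DLW = 96°  [vertical angles at L]
2. ∠AWD = 26°  [same arc DA]
3. ∠JDW = 58°  [△WLD]

∠JDW = 58°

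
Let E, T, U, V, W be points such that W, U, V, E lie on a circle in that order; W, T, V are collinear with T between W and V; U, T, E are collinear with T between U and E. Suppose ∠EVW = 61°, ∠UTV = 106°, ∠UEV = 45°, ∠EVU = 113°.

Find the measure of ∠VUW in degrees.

∠VUW = 83°

1. ∠UWV = 45°  [same arc UV]
2. ∠EUV = 22°  [△UVE]
3. ∠UVW = 52°  [△UTV]
4. ∠VUW = 83°  [△WUV]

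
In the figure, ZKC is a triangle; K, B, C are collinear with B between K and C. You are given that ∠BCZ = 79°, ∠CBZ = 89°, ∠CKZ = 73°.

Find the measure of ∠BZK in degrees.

1. ∠KBZ = 91°  [linear pair at B on KC]
2. ∠BKZ = 73°  [B on ray KC]
3. ∠BZK = 16°  [△ZKB]

∠BZK = 16°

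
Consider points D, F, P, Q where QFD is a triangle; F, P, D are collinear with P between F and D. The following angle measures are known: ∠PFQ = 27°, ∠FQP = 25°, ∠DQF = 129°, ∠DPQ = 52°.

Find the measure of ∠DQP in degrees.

1. ∠DFQ = 27°  [P on ray FD]
2. ∠FDQ = 24°  [△QFD]
3. ∠PDQ = 24°  [P on ray DF]
4. ∠DQP = 104°  [△QPD]

∠DQP = 104°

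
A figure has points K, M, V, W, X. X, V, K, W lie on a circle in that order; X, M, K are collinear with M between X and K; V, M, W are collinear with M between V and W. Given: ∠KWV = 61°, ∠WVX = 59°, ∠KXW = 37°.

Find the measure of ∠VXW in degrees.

1. ∠KVW = 37°  [same arc KW]
2. ∠VKW = 82°  [△VKW]
3. ∠VXW = 98°  [cyclic XVKW, opposite ∠X+∠K]

∠VXW = 98°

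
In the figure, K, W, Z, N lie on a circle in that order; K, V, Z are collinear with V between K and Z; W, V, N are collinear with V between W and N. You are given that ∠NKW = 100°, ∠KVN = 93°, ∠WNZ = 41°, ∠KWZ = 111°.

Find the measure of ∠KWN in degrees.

1. ∠WVZ = 93°  [vertical angles at V]
2. ∠WKZ = 41°  [same arc WZ]
3. ∠KVW = 87°  [linear pair at V on KZ]
4. ∠KWN = 52°  [△KVW]

∠KWN = 52°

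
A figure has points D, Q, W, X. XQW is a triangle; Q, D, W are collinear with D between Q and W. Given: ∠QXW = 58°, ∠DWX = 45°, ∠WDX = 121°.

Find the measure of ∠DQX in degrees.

∠DQX = 77°

1. ∠QWX = 45°  [D on ray WQ]
2. ∠WQX = 77°  [△XQW]
3. ∠DQX = 77°  [D on ray QW]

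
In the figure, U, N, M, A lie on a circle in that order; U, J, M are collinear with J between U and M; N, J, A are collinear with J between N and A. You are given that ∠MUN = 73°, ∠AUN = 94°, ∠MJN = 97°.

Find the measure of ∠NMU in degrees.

1. ∠MAN = 73°  [same arc NM]
2. ∠AMN = 86°  [cyclic UNMA, opposite ∠U+∠M]
3. ∠ANM = 21°  [△NMA]
4. ∠NMU = 62°  [△NJM]

∠NMU = 62°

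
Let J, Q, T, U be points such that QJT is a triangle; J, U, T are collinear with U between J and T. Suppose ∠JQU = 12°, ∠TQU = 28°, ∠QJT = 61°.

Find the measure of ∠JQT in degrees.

∠JQT = 40°

1. ∠QJU = 61°  [U on ray JT]
2. ∠JUQ = 107°  [△QJU]
3. ∠QUT = 73°  [linear pair at U on JT]
4. ∠QTU = 79°  [△QUT]
5. ∠JTQ = 79°  [U on ray TJ]
6. ∠JQT = 40°  [△QJT]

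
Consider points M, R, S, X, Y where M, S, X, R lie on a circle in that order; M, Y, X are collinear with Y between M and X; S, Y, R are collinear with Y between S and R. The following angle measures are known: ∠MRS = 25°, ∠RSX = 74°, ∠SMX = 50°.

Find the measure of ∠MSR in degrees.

∠MSR = 31°

1. ∠MXS = 25°  [same arc MS]
2. ∠SYX = 81°  [△SYX]
3. ∠MYS = 99°  [linear pair at Y on MX]
4. ∠MSR = 31°  [△MYS]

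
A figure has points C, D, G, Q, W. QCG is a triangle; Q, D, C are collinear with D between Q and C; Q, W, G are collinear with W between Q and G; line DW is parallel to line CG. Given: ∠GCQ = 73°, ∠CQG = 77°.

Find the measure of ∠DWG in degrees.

1. ∠CGQ = 30°  [△QCG]
2. ∠DWQ = 30°  [DW∥CG, corresponding at W]
3. ∠DWG = 150°  [linear pair at W on QG]

∠DWG = 150°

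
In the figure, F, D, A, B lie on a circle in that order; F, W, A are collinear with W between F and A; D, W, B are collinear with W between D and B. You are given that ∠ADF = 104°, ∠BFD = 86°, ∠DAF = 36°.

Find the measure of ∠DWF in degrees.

∠DWF = 82°

1. ∠AFD = 40°  [△FDA]
2. ∠DBF = 36°  [same arc FD]
3. ∠BDF = 58°  [△FDB]
4. ∠DWF = 82°  [△FWD]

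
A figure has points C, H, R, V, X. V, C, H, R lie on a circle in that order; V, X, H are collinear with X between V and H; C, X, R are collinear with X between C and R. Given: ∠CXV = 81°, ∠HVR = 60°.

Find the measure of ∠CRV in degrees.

1. ∠HXR = 81°  [vertical angles at X]
2. ∠RXV = 99°  [linear pair at X on VH]
3. ∠CRV = 21°  [△VXR]

∠CRV = 21°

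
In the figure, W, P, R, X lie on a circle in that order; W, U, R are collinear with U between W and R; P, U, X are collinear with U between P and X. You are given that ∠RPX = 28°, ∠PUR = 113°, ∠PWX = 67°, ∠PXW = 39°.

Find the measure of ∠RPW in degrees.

∠RPW = 102°

1. ∠PRW = 39°  [△PUR]
2. ∠PUW = 67°  [linear pair at U on WR]
3. ∠WPX = 74°  [△WPX]
4. ∠PWR = 39°  [△WUP]
5. ∠RPW = 102°  [△WPR]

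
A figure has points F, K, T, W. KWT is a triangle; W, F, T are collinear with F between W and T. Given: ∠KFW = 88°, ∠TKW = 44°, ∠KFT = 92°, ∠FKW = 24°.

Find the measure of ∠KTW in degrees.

∠KTW = 68°

1. ∠FWK = 68°  [△KWF]
2. ∠KWT = 68°  [F on ray WT]
3. ∠KTW = 68°  [△KWT]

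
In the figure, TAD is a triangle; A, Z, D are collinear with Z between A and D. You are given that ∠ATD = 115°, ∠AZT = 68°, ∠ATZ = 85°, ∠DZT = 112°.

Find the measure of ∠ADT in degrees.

∠ADT = 38°

1. ∠TAZ = 27°  [△TAZ]
2. ∠DAT = 27°  [Z on ray AD]
3. ∠ADT = 38°  [△TAD]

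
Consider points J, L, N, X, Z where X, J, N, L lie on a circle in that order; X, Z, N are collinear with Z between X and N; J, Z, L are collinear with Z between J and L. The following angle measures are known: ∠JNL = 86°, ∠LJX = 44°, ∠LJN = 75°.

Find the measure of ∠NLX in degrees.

1. ∠LNX = 44°  [same arc XL]
2. ∠LXN = 75°  [same arc NL]
3. ∠NLX = 61°  [△XNL]

∠NLX = 61°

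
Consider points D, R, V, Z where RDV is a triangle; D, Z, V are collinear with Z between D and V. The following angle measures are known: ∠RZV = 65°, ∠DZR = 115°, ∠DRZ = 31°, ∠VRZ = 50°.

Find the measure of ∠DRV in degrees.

1. ∠RVZ = 65°  [△RZV]
2. ∠RDZ = 34°  [△RDZ]
3. ∠DVR = 65°  [Z on ray VD]
4. ∠RDV = 34°  [Z on ray DV]
5. ∠DRV = 81°  [△RDV]

∠DRV = 81°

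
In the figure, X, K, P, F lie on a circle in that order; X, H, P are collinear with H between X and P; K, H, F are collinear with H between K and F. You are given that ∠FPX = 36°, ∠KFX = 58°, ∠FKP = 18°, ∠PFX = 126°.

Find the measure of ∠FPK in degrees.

1. ∠FKX = 36°  [same arc XF]
2. ∠FXK = 86°  [△XKF]
3. ∠FPK = 94°  [cyclic XKPF, opposite ∠X+∠P]

∠FPK = 94°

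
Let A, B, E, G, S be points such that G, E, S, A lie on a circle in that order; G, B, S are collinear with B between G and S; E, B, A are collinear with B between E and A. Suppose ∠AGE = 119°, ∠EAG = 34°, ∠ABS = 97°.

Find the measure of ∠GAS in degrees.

1. ∠AEG = 27°  [△GEA]
2. ∠ABG = 83°  [linear pair at B on GS]
3. ∠ASG = 27°  [same arc GA]
4. ∠AGS = 63°  [△GBA]
5. ∠GAS = 90°  [△GSA]

∠GAS = 90°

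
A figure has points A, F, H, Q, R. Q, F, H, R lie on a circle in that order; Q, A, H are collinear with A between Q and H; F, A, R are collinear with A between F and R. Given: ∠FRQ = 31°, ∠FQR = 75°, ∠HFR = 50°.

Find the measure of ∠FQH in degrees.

1. ∠FHR = 105°  [cyclic QFHR, opposite ∠Q+∠H]
2. ∠FRH = 25°  [△FHR]
3. ∠FQH = 25°  [same arc FH]

∠FQH = 25°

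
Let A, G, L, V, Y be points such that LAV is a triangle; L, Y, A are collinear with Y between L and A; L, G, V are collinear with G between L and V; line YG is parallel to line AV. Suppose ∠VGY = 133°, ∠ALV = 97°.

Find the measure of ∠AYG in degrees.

1. ∠LGY = 47°  [linear pair at G on LV]
2. ∠GLY = 97°  [Y on LA, G on LV]
3. ∠GYL = 36°  [△LYG]
4. ∠AYG = 144°  [linear pair at Y on LA]

∠AYG = 144°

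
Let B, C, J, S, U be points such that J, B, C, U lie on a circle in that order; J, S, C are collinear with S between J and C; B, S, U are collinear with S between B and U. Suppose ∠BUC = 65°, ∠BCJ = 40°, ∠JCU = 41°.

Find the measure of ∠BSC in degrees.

1. ∠BJC = 65°  [same arc BC]
2. ∠JBU = 41°  [same arc JU]
3. ∠BSJ = 74°  [△JSB]
4. ∠BSC = 106°  [linear pair at S on JC]

∠BSC = 106°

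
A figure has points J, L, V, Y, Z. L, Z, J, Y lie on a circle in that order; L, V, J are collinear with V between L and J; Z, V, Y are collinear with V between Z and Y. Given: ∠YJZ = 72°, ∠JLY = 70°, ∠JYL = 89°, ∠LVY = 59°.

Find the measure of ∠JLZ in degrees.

∠JLZ = 38°

1. ∠JZY = 70°  [same arc JY]
2. ∠JZL = 91°  [cyclic LZJY, opposite ∠Z+∠Y]
3. ∠JVZ = 59°  [vertical angles at V]
4. ∠LJZ = 51°  [△ZVJ]
5. ∠JLZ = 38°  [△LZJ]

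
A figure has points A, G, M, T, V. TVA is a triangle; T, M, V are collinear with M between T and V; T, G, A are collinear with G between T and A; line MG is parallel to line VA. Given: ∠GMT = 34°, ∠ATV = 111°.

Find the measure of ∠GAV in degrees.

∠GAV = 35°

1. ∠AVT = 34°  [MG∥VA, corresponding at M]
2. ∠TAV = 35°  [△TVA]
3. ∠GAV = 35°  [G on ray AT]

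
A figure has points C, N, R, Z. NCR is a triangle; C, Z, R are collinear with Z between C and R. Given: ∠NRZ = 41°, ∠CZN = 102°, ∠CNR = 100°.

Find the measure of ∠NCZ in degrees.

1. ∠CRN = 41°  [Z on ray RC]
2. ∠NCR = 39°  [△NCR]
3. ∠NCZ = 39°  [Z on ray CR]

∠NCZ = 39°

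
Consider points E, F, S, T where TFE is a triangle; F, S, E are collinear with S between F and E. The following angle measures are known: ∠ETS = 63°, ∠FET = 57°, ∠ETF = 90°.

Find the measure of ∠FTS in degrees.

1. ∠EFT = 33°  [△TFE]
2. ∠SET = 57°  [S on ray EF]
3. ∠SFT = 33°  [S on ray FE]
4. ∠EST = 60°  [△TSE]
5. ∠FST = 120°  [linear pair at S on FE]
6. ∠FTS = 27°  [△TFS]

∠FTS = 27°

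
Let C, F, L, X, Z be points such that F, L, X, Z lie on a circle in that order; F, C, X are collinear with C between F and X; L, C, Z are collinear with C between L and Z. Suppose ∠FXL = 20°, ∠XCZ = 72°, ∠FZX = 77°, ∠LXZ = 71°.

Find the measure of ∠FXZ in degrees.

1. ∠FZL = 20°  [same arc FL]
2. ∠LFZ = 109°  [cyclic FLXZ, opposite ∠F+∠X]
3. ∠FLZ = 51°  [△FLZ]
4. ∠FXZ = 51°  [same arc FZ]

∠FXZ = 51°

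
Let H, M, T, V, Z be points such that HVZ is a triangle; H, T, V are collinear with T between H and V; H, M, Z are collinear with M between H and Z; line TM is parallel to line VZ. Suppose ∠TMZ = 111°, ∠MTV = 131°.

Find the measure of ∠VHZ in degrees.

∠VHZ = 62°

1. ∠HMT = 69°  [linear pair at M on HZ]
2. ∠HTM = 49°  [linear pair at T on HV]
3. ∠MHT = 62°  [△HTM]
4. ∠VHZ = 62°  [T on HV, M on HZ]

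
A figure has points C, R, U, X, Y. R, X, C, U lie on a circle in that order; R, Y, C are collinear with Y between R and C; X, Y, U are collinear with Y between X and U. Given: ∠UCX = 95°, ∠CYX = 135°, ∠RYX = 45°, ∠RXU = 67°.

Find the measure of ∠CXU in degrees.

∠CXU = 17°

1. ∠URX = 85°  [cyclic RXCU, opposite ∠R+∠C]
2. ∠RYU = 135°  [vertical angles at Y]
3. ∠RUX = 28°  [△RXU]
4. ∠CRU = 17°  [△RYU]
5. ∠CXU = 17°  [same arc CU]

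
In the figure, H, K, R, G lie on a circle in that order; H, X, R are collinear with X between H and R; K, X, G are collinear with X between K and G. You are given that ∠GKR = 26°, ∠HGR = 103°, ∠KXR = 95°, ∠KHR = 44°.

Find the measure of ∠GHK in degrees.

1. ∠GHR = 26°  [same arc RG]
2. ∠GXH = 95°  [vertical angles at X]
3. ∠HXK = 85°  [linear pair at X on HR]
4. ∠GKH = 51°  [△HXK]
5. ∠HGK = 59°  [△HXG]
6. ∠GHK = 70°  [△HKG]

∠GHK = 70°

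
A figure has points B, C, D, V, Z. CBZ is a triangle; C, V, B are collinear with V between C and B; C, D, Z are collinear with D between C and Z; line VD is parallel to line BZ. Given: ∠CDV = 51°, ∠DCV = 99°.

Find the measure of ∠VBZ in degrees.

1. ∠CVD = 30°  [△CVD]
2. ∠BVD = 150°  [linear pair at V on CB]
3. ∠VBZ = 30°  [VD∥BZ, co-interior at B–V]

∠VBZ = 30°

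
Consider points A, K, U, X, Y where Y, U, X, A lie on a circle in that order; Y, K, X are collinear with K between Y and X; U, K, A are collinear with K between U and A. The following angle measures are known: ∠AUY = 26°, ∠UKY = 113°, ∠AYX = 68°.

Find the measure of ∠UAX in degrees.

1. ∠AXY = 26°  [same arc YA]
2. ∠AKX = 113°  [vertical angles at K]
3. ∠UAX = 41°  [△XKA]

∠UAX = 41°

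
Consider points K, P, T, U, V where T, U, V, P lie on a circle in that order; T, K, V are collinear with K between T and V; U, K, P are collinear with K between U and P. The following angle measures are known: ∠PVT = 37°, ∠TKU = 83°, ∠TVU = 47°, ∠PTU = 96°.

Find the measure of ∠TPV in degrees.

1. ∠PUT = 37°  [same arc TP]
2. ∠UTV = 60°  [△TKU]
3. ∠TUV = 73°  [△TUV]
4. ∠TPV = 107°  [cyclic TUVP, opposite ∠U+∠P]

∠TPV = 107°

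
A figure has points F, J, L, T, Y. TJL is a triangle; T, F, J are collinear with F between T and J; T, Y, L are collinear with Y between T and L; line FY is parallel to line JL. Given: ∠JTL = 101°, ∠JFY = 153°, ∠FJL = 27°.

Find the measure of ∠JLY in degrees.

1. ∠LJT = 27°  [F on ray JT]
2. ∠JLT = 52°  [△TJL]
3. ∠JLY = 52°  [Y on ray LT]

∠JLY = 52°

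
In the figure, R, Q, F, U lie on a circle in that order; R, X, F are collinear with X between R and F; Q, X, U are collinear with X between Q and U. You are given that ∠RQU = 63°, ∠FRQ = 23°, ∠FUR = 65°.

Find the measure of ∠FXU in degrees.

1. ∠RFU = 63°  [same arc RU]
2. ∠FUQ = 23°  [same arc QF]
3. ∠FXU = 94°  [△FXU]

∠FXU = 94°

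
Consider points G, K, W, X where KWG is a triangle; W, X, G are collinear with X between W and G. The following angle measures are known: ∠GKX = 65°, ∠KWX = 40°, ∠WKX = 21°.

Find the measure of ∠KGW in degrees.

∠KGW = 54°

1. ∠KXW = 119°  [△KWX]
2. ∠GXK = 61°  [linear pair at X on WG]
3. ∠KGX = 54°  [△KXG]
4. ∠KGW = 54°  [X on ray GW]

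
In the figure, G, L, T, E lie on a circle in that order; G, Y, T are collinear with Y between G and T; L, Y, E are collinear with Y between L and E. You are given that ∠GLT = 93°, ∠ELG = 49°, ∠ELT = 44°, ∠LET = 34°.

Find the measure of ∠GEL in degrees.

∠GEL = 53°

1. ∠ETL = 102°  [△LTE]
2. ∠EGL = 78°  [cyclic GLTE, opposite ∠G+∠T]
3. ∠GEL = 53°  [△GLE]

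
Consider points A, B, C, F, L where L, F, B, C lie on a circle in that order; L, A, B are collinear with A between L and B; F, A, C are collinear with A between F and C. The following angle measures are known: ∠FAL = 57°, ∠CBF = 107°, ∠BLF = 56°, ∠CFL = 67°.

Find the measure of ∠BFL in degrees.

1. ∠CLF = 73°  [cyclic LFBC, opposite ∠L+∠B]
2. ∠FCL = 40°  [△LFC]
3. ∠FBL = 40°  [same arc LF]
4. ∠BFL = 84°  [△LFB]

∠BFL = 84°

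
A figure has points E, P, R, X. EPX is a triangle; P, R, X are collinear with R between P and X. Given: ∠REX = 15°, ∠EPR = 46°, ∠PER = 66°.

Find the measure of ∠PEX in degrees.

∠PEX = 81°

1. ∠ERP = 68°  [△EPR]
2. ∠EPX = 46°  [R on ray PX]
3. ∠ERX = 112°  [linear pair at R on PX]
4. ∠EXR = 53°  [△ERX]
5. ∠EXP = 53°  [R on ray XP]
6. ∠PEX = 81°  [△EPX]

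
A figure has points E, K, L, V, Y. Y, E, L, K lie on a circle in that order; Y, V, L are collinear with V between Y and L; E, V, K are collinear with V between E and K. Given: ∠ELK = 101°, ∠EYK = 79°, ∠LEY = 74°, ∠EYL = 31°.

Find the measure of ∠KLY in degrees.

1. ∠ELY = 75°  [△YEL]
2. ∠EKY = 75°  [same arc YE]
3. ∠KEY = 26°  [△YEK]
4. ∠KLY = 26°  [same arc YK]

∠KLY = 26°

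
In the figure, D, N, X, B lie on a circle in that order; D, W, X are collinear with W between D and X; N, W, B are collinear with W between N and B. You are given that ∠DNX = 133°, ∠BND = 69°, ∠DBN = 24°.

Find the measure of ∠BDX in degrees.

∠BDX = 64°

1. ∠DBX = 47°  [cyclic DNXB, opposite ∠N+∠B]
2. ∠BXD = 69°  [same arc DB]
3. ∠BDX = 64°  [△DXB]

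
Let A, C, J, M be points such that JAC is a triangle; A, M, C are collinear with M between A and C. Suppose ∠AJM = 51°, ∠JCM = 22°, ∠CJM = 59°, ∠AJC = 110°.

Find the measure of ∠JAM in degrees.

∠JAM = 48°

1. ∠ACJ = 22°  [M on ray CA]
2. ∠CAJ = 48°  [△JAC]
3. ∠JAM = 48°  [M on ray AC]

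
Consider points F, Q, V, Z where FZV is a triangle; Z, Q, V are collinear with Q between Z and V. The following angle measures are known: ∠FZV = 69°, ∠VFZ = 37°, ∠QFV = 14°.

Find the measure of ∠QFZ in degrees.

∠QFZ = 23°

1. ∠FVZ = 74°  [△FZV]
2. ∠FZQ = 69°  [Q on ray ZV]
3. ∠FVQ = 74°  [Q on ray VZ]
4. ∠FQV = 92°  [△FQV]
5. ∠FQZ = 88°  [linear pair at Q on ZV]
6. ∠QFZ = 23°  [△FZQ]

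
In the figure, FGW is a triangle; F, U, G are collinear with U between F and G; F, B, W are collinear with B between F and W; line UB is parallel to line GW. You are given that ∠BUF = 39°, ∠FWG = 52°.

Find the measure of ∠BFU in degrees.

1. ∠FGW = 39°  [UB∥GW, corresponding at U]
2. ∠GFW = 89°  [△FGW]
3. ∠BFU = 89°  [U on FG, B on FW]

∠BFU = 89°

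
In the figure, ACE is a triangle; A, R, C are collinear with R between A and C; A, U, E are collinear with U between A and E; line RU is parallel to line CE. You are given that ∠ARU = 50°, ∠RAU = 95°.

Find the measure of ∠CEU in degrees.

∠CEU = 35°

1. ∠AUR = 35°  [△ARU]
2. ∠EUR = 145°  [linear pair at U on AE]
3. ∠CEU = 35°  [RU∥CE, co-interior at E–U]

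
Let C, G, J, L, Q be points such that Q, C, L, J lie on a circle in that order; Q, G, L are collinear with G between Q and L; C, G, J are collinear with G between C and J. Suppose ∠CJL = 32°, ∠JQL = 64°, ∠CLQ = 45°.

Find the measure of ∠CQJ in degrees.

∠CQJ = 96°

1. ∠JCL = 64°  [same arc LJ]
2. ∠CLJ = 84°  [△CLJ]
3. ∠CQJ = 96°  [cyclic QCLJ, opposite ∠Q+∠L]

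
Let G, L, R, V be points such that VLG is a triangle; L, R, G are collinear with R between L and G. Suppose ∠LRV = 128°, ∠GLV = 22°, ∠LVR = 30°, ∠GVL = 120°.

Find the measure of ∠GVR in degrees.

∠GVR = 90°

1. ∠GRV = 52°  [linear pair at R on LG]
2. ∠LGV = 38°  [△VLG]
3. ∠RGV = 38°  [R on ray GL]
4. ∠GVR = 90°  [△VRG]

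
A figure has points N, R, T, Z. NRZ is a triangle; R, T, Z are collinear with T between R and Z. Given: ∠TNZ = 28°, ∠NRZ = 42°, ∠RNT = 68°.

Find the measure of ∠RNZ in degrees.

1. ∠NRT = 42°  [T on ray RZ]
2. ∠NTR = 70°  [△NRT]
3. ∠NTZ = 110°  [linear pair at T on RZ]
4. ∠NZT = 42°  [△NTZ]
5. ∠NZR = 42°  [T on ray ZR]
6. ∠RNZ = 96°  [△NRZ]

∠RNZ = 96°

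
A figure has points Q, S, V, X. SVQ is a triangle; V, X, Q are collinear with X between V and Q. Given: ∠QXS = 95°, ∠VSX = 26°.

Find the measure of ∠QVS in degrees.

∠QVS = 69°

1. ∠SXV = 85°  [linear pair at X on VQ]
2. ∠SVX = 69°  [△SVX]
3. ∠QVS = 69°  [X on ray VQ]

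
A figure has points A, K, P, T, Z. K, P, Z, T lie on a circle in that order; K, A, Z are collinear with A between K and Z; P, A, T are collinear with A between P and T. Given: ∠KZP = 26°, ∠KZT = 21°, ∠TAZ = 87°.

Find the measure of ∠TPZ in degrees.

1. ∠KTP = 26°  [same arc KP]
2. ∠KAT = 93°  [linear pair at A on KZ]
3. ∠TKZ = 61°  [△KAT]
4. ∠TPZ = 61°  [same arc ZT]

∠TPZ = 61°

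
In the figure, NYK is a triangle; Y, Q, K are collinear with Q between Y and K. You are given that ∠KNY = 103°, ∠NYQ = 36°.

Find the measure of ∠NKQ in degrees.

1. ∠KYN = 36°  [Q on ray YK]
2. ∠NKY = 41°  [△NYK]
3. ∠NKQ = 41°  [Q on ray KY]

∠NKQ = 41°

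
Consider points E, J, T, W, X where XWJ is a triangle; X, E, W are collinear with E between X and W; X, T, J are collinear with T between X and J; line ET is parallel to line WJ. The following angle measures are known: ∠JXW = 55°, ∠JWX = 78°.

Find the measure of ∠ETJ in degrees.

∠ETJ = 133°

1. ∠WJX = 47°  [△XWJ]
2. ∠ETX = 47°  [ET∥WJ, corresponding at T]
3. ∠ETJ = 133°  [linear pair at T on XJ]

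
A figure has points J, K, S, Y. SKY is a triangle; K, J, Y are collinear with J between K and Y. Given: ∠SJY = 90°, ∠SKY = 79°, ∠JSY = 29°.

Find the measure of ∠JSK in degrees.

1. ∠KJS = 90°  [linear pair at J on KY]
2. ∠JKS = 79°  [J on ray KY]
3. ∠JSK = 11°  [△SKJ]

∠JSK = 11°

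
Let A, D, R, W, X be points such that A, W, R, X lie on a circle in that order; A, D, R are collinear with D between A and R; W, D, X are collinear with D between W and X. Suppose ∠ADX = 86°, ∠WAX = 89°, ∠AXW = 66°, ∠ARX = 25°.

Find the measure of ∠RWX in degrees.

∠RWX = 28°

1. ∠RDW = 86°  [vertical angles at D]
2. ∠ARW = 66°  [same arc AW]
3. ∠RWX = 28°  [△WDR]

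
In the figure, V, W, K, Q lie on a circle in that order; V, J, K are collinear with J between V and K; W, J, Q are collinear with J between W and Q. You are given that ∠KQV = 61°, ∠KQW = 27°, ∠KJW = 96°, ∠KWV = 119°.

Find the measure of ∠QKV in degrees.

1. ∠KVW = 27°  [same arc WK]
2. ∠VJW = 84°  [linear pair at J on VK]
3. ∠QWV = 69°  [△VJW]
4. ∠QKV = 69°  [same arc VQ]

∠QKV = 69°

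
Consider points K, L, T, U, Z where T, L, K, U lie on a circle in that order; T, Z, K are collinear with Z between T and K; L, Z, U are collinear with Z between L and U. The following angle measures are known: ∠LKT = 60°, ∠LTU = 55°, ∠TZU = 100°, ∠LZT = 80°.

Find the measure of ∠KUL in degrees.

1. ∠LUT = 60°  [same arc TL]
2. ∠TLU = 65°  [△TLU]
3. ∠KZU = 80°  [linear pair at Z on TK]
4. ∠TKU = 65°  [same arc TU]
5. ∠KUL = 35°  [△KZU]

∠KUL = 35°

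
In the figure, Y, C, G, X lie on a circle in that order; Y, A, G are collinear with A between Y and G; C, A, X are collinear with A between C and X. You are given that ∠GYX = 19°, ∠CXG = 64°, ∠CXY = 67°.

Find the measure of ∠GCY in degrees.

1. ∠CYG = 64°  [same arc CG]
2. ∠CGY = 67°  [same arc YC]
3. ∠GCY = 49°  [△YCG]

∠GCY = 49°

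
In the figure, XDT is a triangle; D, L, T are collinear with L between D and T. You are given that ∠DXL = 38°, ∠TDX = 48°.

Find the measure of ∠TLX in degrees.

1. ∠LDX = 48°  [L on ray DT]
2. ∠DLX = 94°  [△XDL]
3. ∠TLX = 86°  [linear pair at L on DT]

∠TLX = 86°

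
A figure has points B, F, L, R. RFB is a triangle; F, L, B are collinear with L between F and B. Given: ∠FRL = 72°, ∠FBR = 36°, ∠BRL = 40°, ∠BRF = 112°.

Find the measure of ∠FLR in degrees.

∠FLR = 76°

1. ∠LBR = 36°  [L on ray BF]
2. ∠BLR = 104°  [△RLB]
3. ∠FLR = 76°  [linear pair at L on FB]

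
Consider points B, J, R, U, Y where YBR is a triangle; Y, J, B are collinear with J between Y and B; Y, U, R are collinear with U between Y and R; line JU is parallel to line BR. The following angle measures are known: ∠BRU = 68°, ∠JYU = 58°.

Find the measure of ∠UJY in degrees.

1. ∠BRY = 68°  [U on ray RY]
2. ∠BYR = 58°  [J on YB, U on YR]
3. ∠RBY = 54°  [△YBR]
4. ∠UJY = 54°  [JU∥BR, corresponding at J]

∠UJY = 54°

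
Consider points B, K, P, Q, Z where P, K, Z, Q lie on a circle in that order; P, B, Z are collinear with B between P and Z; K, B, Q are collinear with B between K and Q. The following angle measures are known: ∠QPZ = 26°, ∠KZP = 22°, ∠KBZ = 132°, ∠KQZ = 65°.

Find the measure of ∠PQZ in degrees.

∠PQZ = 87°

1. ∠KPZ = 65°  [same arc KZ]
2. ∠PKZ = 93°  [△PKZ]
3. ∠PQZ = 87°  [cyclic PKZQ, opposite ∠K+∠Q]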